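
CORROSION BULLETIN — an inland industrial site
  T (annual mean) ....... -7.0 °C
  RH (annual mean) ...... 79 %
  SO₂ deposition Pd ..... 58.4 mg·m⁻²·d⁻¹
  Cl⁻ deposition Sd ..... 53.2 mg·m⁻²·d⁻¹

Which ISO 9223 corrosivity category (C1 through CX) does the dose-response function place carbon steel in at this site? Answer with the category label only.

carbon steel: temperature factor f = +0.150·(-17.0) = -2.5500
  sulphur-dioxide contribution → 5.562 μm/a
  chloride contribution → 12.28 μm/a
  ⇒ r_corr(carbon steel) = 17.84 μm/a
ISO 9223 Table 2 (carbon steel): 1.3 < 17.8 ≤ 25 μm/a ⇒ C2

C2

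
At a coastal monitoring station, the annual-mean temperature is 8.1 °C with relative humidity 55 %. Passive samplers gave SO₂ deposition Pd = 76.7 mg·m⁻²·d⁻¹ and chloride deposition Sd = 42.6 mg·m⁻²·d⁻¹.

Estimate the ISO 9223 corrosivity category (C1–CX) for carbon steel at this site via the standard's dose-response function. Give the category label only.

carbon steel: f(T) = +0.150·(T−10) [T≤10 °C] = -0.2850
  SO₂ term: 1.77·76.7^0.52·exp(0.02·55-0.2850) = 38.2
  Sd branch = 0.102·Sd^0.62·e^(0.033·RH+0.04·T) = 8.867 μm/a
  r_corr = 38.2 + 8.867 = 47.06 μm/a
ISO 9223 Table 2 (carbon steel): 25 < 47.1 ≤ 50 μm/a ⇒ C3

C3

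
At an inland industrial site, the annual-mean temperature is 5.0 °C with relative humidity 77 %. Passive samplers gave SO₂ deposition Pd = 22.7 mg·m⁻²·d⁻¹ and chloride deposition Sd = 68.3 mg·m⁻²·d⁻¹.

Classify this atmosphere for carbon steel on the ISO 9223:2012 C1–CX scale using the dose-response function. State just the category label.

carbon steel: f(T) = +0.150·(T−10) [T≤10 °C] = -0.7500
  SO₂ term: 1.77·22.7^0.52·exp(0.02·77-0.7500) = 19.78
  Cl⁻ term: 0.102·68.3^0.62·exp(0.033·77+0.04·5.0) = 21.69
  sum: 19.78 + 21.69 → r_corr = 41.47 μm/a
ISO 9223 Table 2 (carbon steel): 25 < 41.5 ≤ 50 μm/a ⇒ C3

C3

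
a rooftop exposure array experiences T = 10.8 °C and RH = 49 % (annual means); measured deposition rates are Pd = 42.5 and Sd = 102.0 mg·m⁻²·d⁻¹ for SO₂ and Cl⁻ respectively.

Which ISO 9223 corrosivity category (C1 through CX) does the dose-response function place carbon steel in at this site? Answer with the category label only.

C3

carbon steel: f(T) = -0.054·(T−10) [T>10 °C] = -0.0432
  SO₂ term: 1.77·42.5^0.52·exp(0.02·49-0.0432) = 31.74
  Cl⁻ term: 0.102·102.0^0.62·exp(0.033·49+0.04·10.8) = 13.93
  r_corr = 31.74 + 13.93 = 45.66 μm/a
Category bounds: 25…50 μm/a bracket r_corr ⇒ C3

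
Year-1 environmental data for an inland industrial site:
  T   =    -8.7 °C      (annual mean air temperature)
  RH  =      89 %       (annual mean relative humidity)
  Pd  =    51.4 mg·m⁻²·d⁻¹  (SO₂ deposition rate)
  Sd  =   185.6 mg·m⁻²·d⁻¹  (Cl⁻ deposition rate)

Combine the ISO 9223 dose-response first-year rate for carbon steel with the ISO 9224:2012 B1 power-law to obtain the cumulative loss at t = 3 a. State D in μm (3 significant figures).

D(3) = 70.3 μm

carbon steel: temperature factor f = +0.150·(-18.7) = -2.8050
  SO₂ term: 1.77·51.4^0.52·exp(0.02·89-2.8050) = 4.926
  Cl⁻ term: 0.102·185.6^0.62·exp(0.033·89+0.04·-8.7) = 34.63
  r_corr = 4.926 + 34.63 = 39.56 μm/a
Power-law: D(3) = r_corr · 3^0.523
  D(3) = 39.56 × 3^0.523 = 39.56 × 1.776 = 70.27 μm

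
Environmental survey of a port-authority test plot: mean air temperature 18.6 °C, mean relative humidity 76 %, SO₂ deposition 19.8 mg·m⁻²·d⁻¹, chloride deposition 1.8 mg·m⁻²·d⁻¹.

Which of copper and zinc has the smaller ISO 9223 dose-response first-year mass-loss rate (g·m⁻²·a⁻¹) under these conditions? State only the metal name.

copper: f(T) = -0.080·(T−10) [T>10 °C] = -0.6880
  sulphur-dioxide contribution → 0.5129 μm/a
  chloride contribution → 0.461 μm/a
  ⇒ r_corr(copper) = 0.9738 μm/a
  mass loss = 0.9738 μm/a × 8.96 g/cm³ = 8.726 g·m⁻²·a⁻¹
zinc: temperature factor f = -0.071·(8.6) = -0.6106
  sulphur-dioxide contribution → 0.8595 μm/a
  chloride contribution → 0.2184 μm/a
  ⇒ r_corr(zinc) = 1.078 μm/a
  mass loss = 1.078 μm/a × 7.14 g/cm³ = 7.696 g·m⁻²·a⁻¹
Ordering by g·m⁻²·a⁻¹: copper (8.73) > zinc (7.7)

zinc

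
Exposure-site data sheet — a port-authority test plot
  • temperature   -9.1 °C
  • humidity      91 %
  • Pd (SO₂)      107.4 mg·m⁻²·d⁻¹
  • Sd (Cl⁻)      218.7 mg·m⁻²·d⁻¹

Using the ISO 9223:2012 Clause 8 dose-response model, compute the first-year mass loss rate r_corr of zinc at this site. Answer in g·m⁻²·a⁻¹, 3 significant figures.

r_corr = 25.5 g·m⁻²·a⁻¹

zinc: f(T) = +0.038·(T−10) [T≤10 °C] = -0.7258
  SO₂ term: 0.0129·107.4^0.44·exp(0.046·91-0.7258) = 3.213
  Sd branch = 0.0175·Sd^0.57·e^(0.008·RH+0.085·T) = 0.3606 μm/a
  sum: 3.213 + 0.3606 → r_corr = 3.574 μm/a
Convert to mass loss: 3.574 μm/a × 7.14 g/cm³ = 25.52 g·m⁻²·a⁻¹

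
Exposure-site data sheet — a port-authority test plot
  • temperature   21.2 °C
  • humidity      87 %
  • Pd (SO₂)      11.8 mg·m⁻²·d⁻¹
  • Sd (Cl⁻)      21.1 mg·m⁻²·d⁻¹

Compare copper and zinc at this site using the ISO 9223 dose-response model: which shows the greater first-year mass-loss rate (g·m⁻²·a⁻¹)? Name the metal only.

copper

copper: T>10 °C ⇒ hinge -0.080·(21.2−10) = -0.8960
  Pd branch = 0.0053·Pd^0.26·e^(0.059·RH+f) = 0.6967 μm/a
  Cl⁻ term: 0.01025·21.1^0.27·exp(0.036·87+0.049·21.2) = 1.512
  r_corr = 0.6967 + 1.512 = 2.209 μm/a
  mass loss = 2.209 μm/a × 8.96 g/cm³ = 19.79 g·m⁻²·a⁻¹
zinc: temperature factor f = -0.071·(11.2) = -0.7952
  SO₂ term: 0.0129·11.8^0.44·exp(0.046·87-0.7952) = 0.9439
  Sd branch = 0.0175·Sd^0.57·e^(0.008·RH+0.085·T) = 1.21 μm/a
  r_corr = 0.9439 + 1.21 = 2.154 μm/a
  mass loss = 2.154 μm/a × 7.14 g/cm³ = 15.38 g·m⁻²·a⁻¹
Ordering by g·m⁻²·a⁻¹: copper (19.8) > zinc (15.4)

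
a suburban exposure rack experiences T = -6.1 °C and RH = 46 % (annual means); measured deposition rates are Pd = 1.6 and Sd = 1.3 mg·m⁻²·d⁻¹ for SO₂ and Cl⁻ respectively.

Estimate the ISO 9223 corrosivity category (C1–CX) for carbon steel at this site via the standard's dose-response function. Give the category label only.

carbon steel: T≤10 °C ⇒ hinge +0.150·(-6.1−10) = -2.4150
  sulphur-dioxide contribution → 0.5068 μm/a
  chloride contribution → 0.4291 μm/a
  total first-year rate 0.9359 μm/a
ISO 9223 Table 2 (carbon steel): 0 < 0.936 ≤ 1.3 μm/a ⇒ C1

C1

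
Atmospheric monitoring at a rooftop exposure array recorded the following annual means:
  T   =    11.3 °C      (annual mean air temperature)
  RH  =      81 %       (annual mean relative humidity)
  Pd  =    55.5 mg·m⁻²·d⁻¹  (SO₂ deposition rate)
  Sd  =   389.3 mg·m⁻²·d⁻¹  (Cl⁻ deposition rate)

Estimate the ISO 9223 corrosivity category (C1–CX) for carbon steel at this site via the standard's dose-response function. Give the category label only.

carbon steel: T>10 °C ⇒ hinge -0.054·(11.3−10) = -0.0702
  Pd branch = 1.77·Pd^0.52·e^(0.02·RH+f) = 67.31 μm/a
  Cl⁻ term: 0.102·389.3^0.62·exp(0.033·81+0.04·11.3) = 93.7
  sum: 67.31 + 93.7 → r_corr = 161 μm/a
ISO 9223 Table 2 (carbon steel): 80 < 161 ≤ 200 μm/a ⇒ C5

C5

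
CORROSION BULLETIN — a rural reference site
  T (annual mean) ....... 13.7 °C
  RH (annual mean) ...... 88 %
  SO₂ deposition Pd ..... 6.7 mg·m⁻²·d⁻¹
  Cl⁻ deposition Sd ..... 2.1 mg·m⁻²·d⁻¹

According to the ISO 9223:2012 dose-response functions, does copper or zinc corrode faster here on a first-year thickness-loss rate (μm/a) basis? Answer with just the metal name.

copper: T>10 °C ⇒ hinge -0.080·(13.7−10) = -0.2960
  SO₂ term: 0.0053·6.7^0.26·exp(0.059·88-0.2960) = 1.162
  Cl⁻ term: 0.01025·2.1^0.27·exp(0.036·88+0.049·13.7) = 0.5823
  r_corr = 1.162 + 0.5823 = 1.745 μm/a
zinc: f(T) = -0.071·(T−10) [T>10 °C] = -0.2627
  Pd branch = 0.0129·Pd^0.44·e^(0.046·RH+f) = 1.312 μm/a
  Sd branch = 0.0175·Sd^0.57·e^(0.008·RH+0.085·T) = 0.1731 μm/a
  sum: 1.312 + 0.1731 → r_corr = 1.485 μm/a
Ordering by μm/a: copper (1.74) > zinc (1.49)

copper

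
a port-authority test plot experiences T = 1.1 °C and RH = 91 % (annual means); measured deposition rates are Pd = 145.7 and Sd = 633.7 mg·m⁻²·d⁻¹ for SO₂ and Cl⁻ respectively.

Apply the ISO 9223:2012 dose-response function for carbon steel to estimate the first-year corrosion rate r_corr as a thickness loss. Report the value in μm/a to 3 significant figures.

carbon steel: T≤10 °C ⇒ hinge +0.150·(1.1−10) = -1.3350
  sulphur-dioxide contribution → 38.34 μm/a
  chloride contribution → 117.2 μm/a
  ⇒ r_corr(carbon steel) = 155.6 μm/a

r_corr = 156 μm/a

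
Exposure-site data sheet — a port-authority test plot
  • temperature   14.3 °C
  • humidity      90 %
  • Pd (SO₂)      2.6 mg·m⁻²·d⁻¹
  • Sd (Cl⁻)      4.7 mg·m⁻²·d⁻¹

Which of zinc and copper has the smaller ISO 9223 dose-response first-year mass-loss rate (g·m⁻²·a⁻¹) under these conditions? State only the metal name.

zinc: temperature factor f = -0.071·(4.3) = -0.3053
  sulphur-dioxide contribution → 0.909 μm/a
  chloride contribution → 0.2929 μm/a
  total first-year rate 1.202 μm/a
  mass loss = 1.202 μm/a × 7.14 g/cm³ = 8.582 g·m⁻²·a⁻¹
copper: temperature factor f = -0.080·(4.3) = -0.3440
  sulphur-dioxide contribution → 0.9747 μm/a
  chloride contribution → 0.801 μm/a
  ⇒ r_corr(copper) = 1.776 μm/a
  mass loss = 1.776 μm/a × 8.96 g/cm³ = 15.91 g·m⁻²·a⁻¹
Ordering by g·m⁻²·a⁻¹: copper (15.9) > zinc (8.58)

zinc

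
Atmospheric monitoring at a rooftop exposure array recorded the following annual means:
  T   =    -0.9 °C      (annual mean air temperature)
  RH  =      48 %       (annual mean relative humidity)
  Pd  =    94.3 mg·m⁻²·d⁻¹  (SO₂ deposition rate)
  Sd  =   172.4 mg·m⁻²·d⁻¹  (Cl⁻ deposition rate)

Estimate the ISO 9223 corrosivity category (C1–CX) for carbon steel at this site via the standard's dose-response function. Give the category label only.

carbon steel: temperature factor f = +0.150·(-10.9) = -1.6350
  Pd branch = 1.77·Pd^0.52·e^(0.02·RH+f) = 9.585 μm/a
  Sd branch = 0.102·Sd^0.62·e^(0.033·RH+0.04·T) = 11.68 μm/a
  sum: 9.585 + 11.68 → r_corr = 21.27 μm/a
Category bounds: 1.3…25 μm/a bracket r_corr ⇒ C2

C2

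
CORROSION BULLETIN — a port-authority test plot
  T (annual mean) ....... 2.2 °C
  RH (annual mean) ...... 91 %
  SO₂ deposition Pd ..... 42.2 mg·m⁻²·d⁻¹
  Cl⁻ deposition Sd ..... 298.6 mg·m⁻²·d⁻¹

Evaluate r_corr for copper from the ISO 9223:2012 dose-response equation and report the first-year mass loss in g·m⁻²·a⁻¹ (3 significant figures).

copper: temperature factor f = +0.126·(-7.8) = -0.9828
  sulphur-dioxide contribution → 1.127 μm/a
  chloride contribution → 1.408 μm/a
  ⇒ r_corr(copper) = 2.534 μm/a
Convert to mass loss: 2.534 μm/a × 8.96 g/cm³ = 22.71 g·m⁻²·a⁻¹

r_corr = 22.7 g·m⁻²·a⁻¹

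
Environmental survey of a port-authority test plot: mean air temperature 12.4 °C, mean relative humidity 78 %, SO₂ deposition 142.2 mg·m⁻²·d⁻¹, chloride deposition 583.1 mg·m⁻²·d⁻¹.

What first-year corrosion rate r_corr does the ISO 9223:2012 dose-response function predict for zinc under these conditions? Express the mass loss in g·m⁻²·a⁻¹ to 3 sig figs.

zinc: T>10 °C ⇒ hinge -0.071·(12.4−10) = -0.1704
  Pd branch = 0.0129·Pd^0.44·e^(0.046·RH+f) = 3.484 μm/a
  Cl⁻ term: 0.0175·583.1^0.57·exp(0.008·78+0.085·12.4) = 3.534
  sum: 3.484 + 3.534 → r_corr = 7.018 μm/a
Convert to mass loss: 7.018 μm/a × 7.14 g/cm³ = 50.11 g·m⁻²·a⁻¹

r_corr = 50.1 g·m⁻²·a⁻¹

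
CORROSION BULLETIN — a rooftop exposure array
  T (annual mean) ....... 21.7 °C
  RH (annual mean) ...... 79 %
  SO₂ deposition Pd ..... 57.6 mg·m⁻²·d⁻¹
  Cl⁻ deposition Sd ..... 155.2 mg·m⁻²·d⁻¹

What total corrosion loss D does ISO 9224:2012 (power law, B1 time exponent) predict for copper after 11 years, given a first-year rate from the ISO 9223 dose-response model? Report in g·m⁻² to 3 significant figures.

copper: temperature factor f = -0.080·(11.7) = -0.9360
  Pd branch = 0.0053·Pd^0.26·e^(0.059·RH+f) = 0.6306 μm/a
  Sd branch = 0.01025·Sd^0.27·e^(0.036·RH+0.049·T) = 1.992 μm/a
  r_corr = 0.6306 + 1.992 = 2.622 μm/a
Long-term exponent b (ISO 9224 Table 2, B1) = 0.667
  D(11) = 2.622 × 11^0.667 = 2.622 × 4.95 = 12.98 μm
  Mass loss = 12.98 μm × 8.96 g/cm³ = 116.3 g·m⁻²

D(11) = 116 g·m⁻²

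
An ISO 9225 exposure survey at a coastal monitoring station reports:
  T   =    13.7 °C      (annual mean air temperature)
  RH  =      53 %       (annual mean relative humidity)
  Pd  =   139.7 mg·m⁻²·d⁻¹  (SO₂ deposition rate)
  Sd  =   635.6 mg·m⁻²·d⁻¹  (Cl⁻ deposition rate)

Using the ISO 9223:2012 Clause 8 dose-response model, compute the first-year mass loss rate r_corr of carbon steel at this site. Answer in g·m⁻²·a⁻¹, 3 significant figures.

r_corr = 864 g·m⁻²·a⁻¹

carbon steel: f(T) = -0.054·(T−10) [T>10 °C] = -0.1998
  SO₂ term: 1.77·139.7^0.52·exp(0.02·53-0.1998) = 54.58
  Cl⁻ term: 0.102·635.6^0.62·exp(0.033·53+0.04·13.7) = 55.48
  r_corr = 54.58 + 55.48 = 110.1 μm/a
Convert to mass loss: 110.1 μm/a × 7.85 g/cm³ = 864 g·m⁻²·a⁻¹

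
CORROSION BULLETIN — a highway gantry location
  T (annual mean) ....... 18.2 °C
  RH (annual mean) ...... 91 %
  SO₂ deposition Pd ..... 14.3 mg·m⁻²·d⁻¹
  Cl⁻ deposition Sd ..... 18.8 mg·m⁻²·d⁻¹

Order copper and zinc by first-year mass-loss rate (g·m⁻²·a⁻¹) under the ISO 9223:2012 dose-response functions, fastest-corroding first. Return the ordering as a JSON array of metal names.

copper: T>10 °C ⇒ hinge -0.080·(18.2−10) = -0.6560
  Pd branch = 0.0053·Pd^0.26·e^(0.059·RH+f) = 1.179 μm/a
  Cl⁻ term: 0.01025·18.8^0.27·exp(0.036·91+0.049·18.2) = 1.462
  r_corr = 1.179 + 1.462 = 2.64 μm/a
  mass loss = 2.64 μm/a × 8.96 g/cm³ = 23.66 g·m⁻²·a⁻¹
zinc: temperature factor f = -0.071·(8.2) = -0.5822
  SO₂ term: 0.0129·14.3^0.44·exp(0.046·91-0.5822) = 1.528
  Sd branch = 0.0175·Sd^0.57·e^(0.008·RH+0.085·T) = 0.9064 μm/a
  sum: 1.528 + 0.9064 → r_corr = 2.434 μm/a
  mass loss = 2.434 μm/a × 7.14 g/cm³ = 17.38 g·m⁻²·a⁻¹
Ordering by g·m⁻²·a⁻¹: copper (23.7) > zinc (17.4)

["copper", "zinc"]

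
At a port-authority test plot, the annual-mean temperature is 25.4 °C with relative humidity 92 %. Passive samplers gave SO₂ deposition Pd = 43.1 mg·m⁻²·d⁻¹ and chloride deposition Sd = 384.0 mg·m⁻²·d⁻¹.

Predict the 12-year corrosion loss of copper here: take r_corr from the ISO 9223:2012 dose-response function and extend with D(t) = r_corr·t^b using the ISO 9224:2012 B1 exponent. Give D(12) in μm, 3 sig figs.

copper: T>10 °C ⇒ hinge -0.080·(25.4−10) = -1.2320
  sulphur-dioxide contribution → 0.9366 μm/a
  chloride contribution → 4.869 μm/a
  ⇒ r_corr(copper) = 5.805 μm/a
ISO 9224: D(t) = r_corr · t^b with b = 0.667 (copper, B1)
  D(12) = 5.805 × 12^0.667 = 5.805 × 5.246 = 30.45 μm

D(12) = 30.5 μm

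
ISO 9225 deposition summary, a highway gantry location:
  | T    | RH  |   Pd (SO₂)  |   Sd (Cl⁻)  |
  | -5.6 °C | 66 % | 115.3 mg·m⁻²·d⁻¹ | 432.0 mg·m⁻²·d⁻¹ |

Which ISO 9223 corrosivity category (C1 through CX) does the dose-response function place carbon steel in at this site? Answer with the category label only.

C3

carbon steel: f(T) = +0.150·(T−10) [T≤10 °C] = -2.3400
  sulphur-dioxide contribution → 7.536 μm/a
  chloride contribution → 30.99 μm/a
  total first-year rate 38.53 μm/a
Category bounds: 25…50 μm/a bracket r_corr ⇒ C3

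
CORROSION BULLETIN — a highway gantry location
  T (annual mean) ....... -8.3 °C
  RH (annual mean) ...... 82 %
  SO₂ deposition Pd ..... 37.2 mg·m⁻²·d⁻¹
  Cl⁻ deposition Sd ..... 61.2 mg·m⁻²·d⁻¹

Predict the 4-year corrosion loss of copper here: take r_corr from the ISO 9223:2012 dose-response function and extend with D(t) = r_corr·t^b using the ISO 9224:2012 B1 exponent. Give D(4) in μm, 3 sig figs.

copper: f(T) = +0.126·(T−10) [T≤10 °C] = -2.3058
  Pd branch = 0.0053·Pd^0.26·e^(0.059·RH+f) = 0.1707 μm/a
  Sd branch = 0.01025·Sd^0.27·e^(0.036·RH+0.049·T) = 0.3968 μm/a
  sum: 0.1707 + 0.3968 → r_corr = 0.5675 μm/a
Power-law: D(4) = r_corr · 4^0.667
  D(4) = 0.5675 × 4^0.667 = 0.5675 × 2.521 = 1.431 μm

D(4) = 1.43 μm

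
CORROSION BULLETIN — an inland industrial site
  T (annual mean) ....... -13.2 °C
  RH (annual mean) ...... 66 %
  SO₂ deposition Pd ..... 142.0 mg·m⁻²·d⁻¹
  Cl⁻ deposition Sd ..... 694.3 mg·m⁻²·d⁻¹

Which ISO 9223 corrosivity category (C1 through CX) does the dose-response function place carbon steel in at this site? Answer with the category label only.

C3

carbon steel: f(T) = +0.150·(T−10) [T≤10 °C] = -3.4800
  SO₂ term: 1.77·142.0^0.52·exp(0.02·66-3.4800) = 2.686
  Cl⁻ term: 0.102·694.3^0.62·exp(0.033·66+0.04·-13.2) = 30.69
  r_corr = 2.686 + 30.69 = 33.37 μm/a
Category bounds: 25…50 μm/a bracket r_corr ⇒ C3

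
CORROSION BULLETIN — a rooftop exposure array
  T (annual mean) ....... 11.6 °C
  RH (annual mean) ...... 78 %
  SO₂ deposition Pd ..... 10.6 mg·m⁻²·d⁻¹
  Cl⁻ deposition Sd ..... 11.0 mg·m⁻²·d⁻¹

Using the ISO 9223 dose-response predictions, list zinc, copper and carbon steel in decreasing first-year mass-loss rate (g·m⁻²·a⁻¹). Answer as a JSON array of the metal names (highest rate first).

zinc: f(T) = -0.071·(T−10) [T>10 °C] = -0.1136
  SO₂ term: 0.0129·10.6^0.44·exp(0.046·78-0.1136) = 1.177
  Sd branch = 0.0175·Sd^0.57·e^(0.008·RH+0.085·T) = 0.3434 μm/a
  sum: 1.177 + 0.3434 → r_corr = 1.52 μm/a
  mass loss = 1.52 μm/a × 7.14 g/cm³ = 10.85 g·m⁻²·a⁻¹
copper: temperature factor f = -0.080·(1.6) = -0.1280
  SO₂ term: 0.0053·10.6^0.26·exp(0.059·78-0.1280) = 0.8588
  Cl⁻ term: 0.01025·11.0^0.27·exp(0.036·78+0.049·11.6) = 0.5731
  sum: 0.8588 + 0.5731 → r_corr = 1.432 μm/a
  mass loss = 1.432 μm/a × 8.96 g/cm³ = 12.83 g·m⁻²·a⁻¹
carbon steel: T>10 °C ⇒ hinge -0.054·(11.6−10) = -0.0864
  Pd branch = 1.77·Pd^0.52·e^(0.02·RH+f) = 26.37 μm/a
  Sd branch = 0.102·Sd^0.62·e^(0.033·RH+0.04·T) = 9.411 μm/a
  r_corr = 26.37 + 9.411 = 35.78 μm/a
  mass loss = 35.78 μm/a × 7.85 g/cm³ = 280.9 g·m⁻²·a⁻¹
Ordering by g·m⁻²·a⁻¹: carbon steel (281) > copper (12.8) > zinc (10.9)

["carbon steel", "copper", "zinc"]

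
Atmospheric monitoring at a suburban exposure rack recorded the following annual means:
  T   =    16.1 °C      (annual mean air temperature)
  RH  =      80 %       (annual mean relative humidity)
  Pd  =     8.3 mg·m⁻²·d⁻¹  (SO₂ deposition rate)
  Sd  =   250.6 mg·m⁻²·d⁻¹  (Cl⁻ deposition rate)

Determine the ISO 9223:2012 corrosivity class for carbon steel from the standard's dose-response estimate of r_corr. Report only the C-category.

carbon steel: f(T) = -0.054·(T−10) [T>10 °C] = -0.3294
  Pd branch = 1.77·Pd^0.52·e^(0.02·RH+f) = 18.95 μm/a
  Sd branch = 0.102·Sd^0.62·e^(0.033·RH+0.04·T) = 83.6 μm/a
  r_corr = 18.95 + 83.6 = 102.6 μm/a
Category bounds: 80…200 μm/a bracket r_corr ⇒ C5

C5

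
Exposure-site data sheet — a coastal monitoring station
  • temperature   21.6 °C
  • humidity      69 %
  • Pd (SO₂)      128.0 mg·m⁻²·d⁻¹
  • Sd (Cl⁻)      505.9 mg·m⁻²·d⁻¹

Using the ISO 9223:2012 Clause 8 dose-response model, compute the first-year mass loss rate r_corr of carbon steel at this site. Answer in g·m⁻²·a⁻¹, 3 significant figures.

carbon steel: T>10 °C ⇒ hinge -0.054·(21.6−10) = -0.6264
  sulphur-dioxide contribution → 46.88 μm/a
  chloride contribution → 112 μm/a
  ⇒ r_corr(carbon steel) = 158.9 μm/a
Convert to mass loss: 158.9 μm/a × 7.85 g/cm³ = 1247 g·m⁻²·a⁻¹

r_corr = 1.25e+03 g·m⁻²·a⁻¹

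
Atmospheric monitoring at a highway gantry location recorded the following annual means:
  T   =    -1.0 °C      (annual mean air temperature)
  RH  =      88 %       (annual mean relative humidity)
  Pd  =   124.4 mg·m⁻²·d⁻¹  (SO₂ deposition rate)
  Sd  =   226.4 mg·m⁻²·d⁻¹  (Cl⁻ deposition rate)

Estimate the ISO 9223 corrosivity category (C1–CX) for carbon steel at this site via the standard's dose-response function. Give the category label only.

carbon steel: f(T) = +0.150·(T−10) [T≤10 °C] = -1.6500
  SO₂ term: 1.77·124.4^0.52·exp(0.02·88-1.6500) = 24.27
  Sd branch = 0.102·Sd^0.62·e^(0.033·RH+0.04·T) = 51.58 μm/a
  sum: 24.27 + 51.58 → r_corr = 75.84 μm/a
Category bounds: 50…80 μm/a bracket r_corr ⇒ C4

C4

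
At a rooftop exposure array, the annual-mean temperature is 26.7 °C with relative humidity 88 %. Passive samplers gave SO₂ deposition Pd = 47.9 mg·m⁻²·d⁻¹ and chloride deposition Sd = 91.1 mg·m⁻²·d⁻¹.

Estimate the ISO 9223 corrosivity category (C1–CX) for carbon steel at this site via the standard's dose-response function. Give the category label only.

C5

carbon steel: f(T) = -0.054·(T−10) [T>10 °C] = -0.9018
  Pd branch = 1.77·Pd^0.52·e^(0.02·RH+f) = 31.22 μm/a
  Sd branch = 0.102·Sd^0.62·e^(0.033·RH+0.04·T) = 88.82 μm/a
  sum: 31.22 + 88.82 → r_corr = 120 μm/a
Category bounds: 80…200 μm/a bracket r_corr ⇒ C5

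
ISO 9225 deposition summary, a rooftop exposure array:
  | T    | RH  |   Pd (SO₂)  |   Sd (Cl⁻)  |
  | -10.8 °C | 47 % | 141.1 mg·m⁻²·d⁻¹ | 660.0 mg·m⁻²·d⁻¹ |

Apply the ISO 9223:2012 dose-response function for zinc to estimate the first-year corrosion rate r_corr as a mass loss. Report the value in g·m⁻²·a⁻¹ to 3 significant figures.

zinc: T≤10 °C ⇒ hinge +0.038·(-10.8−10) = -0.7904
  SO₂ term: 0.0129·141.1^0.44·exp(0.046·47-0.7904) = 0.4488
  Cl⁻ term: 0.0175·660.0^0.57·exp(0.008·47+0.085·-10.8) = 0.4119
  sum: 0.4488 + 0.4119 → r_corr = 0.8607 μm/a
Convert to mass loss: 0.8607 μm/a × 7.14 g/cm³ = 6.145 g·m⁻²·a⁻¹

r_corr = 6.15 g·m⁻²·a⁻¹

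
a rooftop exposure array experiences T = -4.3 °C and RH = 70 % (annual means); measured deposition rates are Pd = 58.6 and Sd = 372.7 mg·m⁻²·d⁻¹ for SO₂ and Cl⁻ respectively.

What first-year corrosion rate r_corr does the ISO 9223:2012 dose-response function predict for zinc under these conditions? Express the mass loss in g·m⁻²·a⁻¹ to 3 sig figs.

r_corr = 12.5 g·m⁻²·a⁻¹

zinc: T≤10 °C ⇒ hinge +0.038·(-4.3−10) = -0.5434
  sulphur-dioxide contribution → 1.124 μm/a
  chloride contribution → 0.6211 μm/a
  total first-year rate 1.745 μm/a
Convert to mass loss: 1.745 μm/a × 7.14 g/cm³ = 12.46 g·m⁻²·a⁻¹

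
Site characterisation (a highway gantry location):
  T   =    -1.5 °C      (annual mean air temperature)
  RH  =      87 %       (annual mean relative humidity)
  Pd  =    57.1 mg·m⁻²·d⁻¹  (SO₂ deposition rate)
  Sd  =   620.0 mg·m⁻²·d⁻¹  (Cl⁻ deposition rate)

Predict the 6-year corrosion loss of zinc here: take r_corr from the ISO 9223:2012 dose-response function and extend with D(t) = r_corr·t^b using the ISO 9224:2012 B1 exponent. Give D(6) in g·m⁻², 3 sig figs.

zinc: T≤10 °C ⇒ hinge +0.038·(-1.5−10) = -0.4370
  Pd branch = 0.0129·Pd^0.44·e^(0.046·RH+f) = 2.703 μm/a
  Sd branch = 0.0175·Sd^0.57·e^(0.008·RH+0.085·T) = 1.207 μm/a
  sum: 2.703 + 1.207 → r_corr = 3.909 μm/a
Power-law: D(6) = r_corr · 6^0.813
  D(6) = 3.909 × 6^0.813 = 3.909 × 4.292 = 16.78 μm
  Mass loss = 16.78 μm × 7.14 g/cm³ = 119.8 g·m⁻²

D(6) = 120 g·m⁻²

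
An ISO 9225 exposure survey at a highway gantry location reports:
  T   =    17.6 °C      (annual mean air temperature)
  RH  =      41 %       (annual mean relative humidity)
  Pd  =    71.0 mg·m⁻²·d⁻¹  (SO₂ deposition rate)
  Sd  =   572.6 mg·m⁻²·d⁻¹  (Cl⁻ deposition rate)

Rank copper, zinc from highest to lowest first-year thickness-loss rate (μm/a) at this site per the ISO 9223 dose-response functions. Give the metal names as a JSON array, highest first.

copper: temperature factor f = -0.080·(7.6) = -0.6080
  sulphur-dioxide contribution → 0.0982 μm/a
  chloride contribution → 0.5901 μm/a
  total first-year rate 0.6883 μm/a
zinc: temperature factor f = -0.071·(7.6) = -0.5396
  sulphur-dioxide contribution → 0.3235 μm/a
  chloride contribution → 4.047 μm/a
  ⇒ r_corr(zinc) = 4.371 μm/a
Ordering by μm/a: zinc (4.37) > copper (0.688)

["zinc", "copper"]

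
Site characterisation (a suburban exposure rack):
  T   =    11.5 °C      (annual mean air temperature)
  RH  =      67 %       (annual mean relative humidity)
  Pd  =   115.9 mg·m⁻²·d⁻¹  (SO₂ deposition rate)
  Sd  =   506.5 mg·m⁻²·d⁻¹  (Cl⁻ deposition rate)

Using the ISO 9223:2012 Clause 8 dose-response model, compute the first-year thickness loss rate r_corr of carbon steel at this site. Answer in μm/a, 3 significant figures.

carbon steel: f(T) = -0.054·(T−10) [T>10 °C] = -0.0810
  Pd branch = 1.77·Pd^0.52·e^(0.02·RH+f) = 73.8 μm/a
  Cl⁻ term: 0.102·506.5^0.62·exp(0.033·67+0.04·11.5) = 70.06
  sum: 73.8 + 70.06 → r_corr = 143.9 μm/a

r_corr = 144 μm/a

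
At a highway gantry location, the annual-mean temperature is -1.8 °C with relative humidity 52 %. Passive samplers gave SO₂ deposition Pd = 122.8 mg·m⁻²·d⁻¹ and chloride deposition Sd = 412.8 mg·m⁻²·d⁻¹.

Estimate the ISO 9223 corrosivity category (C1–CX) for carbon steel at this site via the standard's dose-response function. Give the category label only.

carbon steel: f(T) = +0.150·(T−10) [T≤10 °C] = -1.7700
  Pd branch = 1.77·Pd^0.52·e^(0.02·RH+f) = 10.41 μm/a
  Sd branch = 0.102·Sd^0.62·e^(0.033·RH+0.04·T) = 22.1 μm/a
  sum: 10.41 + 22.1 → r_corr = 32.5 μm/a
Category bounds: 25…50 μm/a bracket r_corr ⇒ C3

C3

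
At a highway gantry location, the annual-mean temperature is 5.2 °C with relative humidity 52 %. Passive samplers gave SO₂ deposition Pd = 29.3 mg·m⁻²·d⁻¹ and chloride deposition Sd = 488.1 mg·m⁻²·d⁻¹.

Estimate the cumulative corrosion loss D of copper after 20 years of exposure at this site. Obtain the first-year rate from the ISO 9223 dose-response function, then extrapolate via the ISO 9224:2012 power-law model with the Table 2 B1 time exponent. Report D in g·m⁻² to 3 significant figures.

copper: T≤10 °C ⇒ hinge +0.126·(5.2−10) = -0.6048
  sulphur-dioxide contribution → 0.1498 μm/a
  chloride contribution → 0.4574 μm/a
  ⇒ r_corr(copper) = 0.6071 μm/a
ISO 9224: D(t) = r_corr · t^b with b = 0.667 (copper, B1)
  D(20) = 0.6071 × 20^0.667 = 0.6071 × 7.375 = 4.478 μm
  Mass loss = 4.478 μm × 8.96 g/cm³ = 40.12 g·m⁻²

D(20) = 40.1 g·m⁻²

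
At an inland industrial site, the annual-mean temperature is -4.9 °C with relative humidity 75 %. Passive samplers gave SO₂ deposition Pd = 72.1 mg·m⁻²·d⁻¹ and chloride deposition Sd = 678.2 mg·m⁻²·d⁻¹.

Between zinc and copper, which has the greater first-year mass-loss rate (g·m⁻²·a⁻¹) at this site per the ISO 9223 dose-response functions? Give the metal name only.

zinc

zinc: f(T) = +0.038·(T−10) [T≤10 °C] = -0.5662
  SO₂ term: 0.0129·72.1^0.44·exp(0.046·75-0.5662) = 1.515
  Cl⁻ term: 0.0175·678.2^0.57·exp(0.008·75+0.085·-4.9) = 0.8642
  r_corr = 1.515 + 0.8642 = 2.379 μm/a
  mass loss = 2.379 μm/a × 7.14 g/cm³ = 16.99 g·m⁻²·a⁻¹
copper: T≤10 °C ⇒ hinge +0.126·(-4.9−10) = -1.8774
  SO₂ term: 0.0053·72.1^0.26·exp(0.059·75-1.8774) = 0.2059
  Sd branch = 0.01025·Sd^0.27·e^(0.036·RH+0.049·T) = 0.6974 μm/a
  sum: 0.2059 + 0.6974 → r_corr = 0.9034 μm/a
  mass loss = 0.9034 μm/a × 8.96 g/cm³ = 8.094 g·m⁻²·a⁻¹
Ordering by g·m⁻²·a⁻¹: zinc (17) > copper (8.09)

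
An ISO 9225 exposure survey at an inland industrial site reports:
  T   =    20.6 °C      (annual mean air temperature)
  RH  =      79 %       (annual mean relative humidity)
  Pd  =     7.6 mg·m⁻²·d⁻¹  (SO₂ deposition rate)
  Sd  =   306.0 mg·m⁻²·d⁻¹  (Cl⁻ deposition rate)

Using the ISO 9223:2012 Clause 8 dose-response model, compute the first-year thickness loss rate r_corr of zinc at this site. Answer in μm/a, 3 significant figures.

zinc: f(T) = -0.071·(T−10) [T>10 °C] = -0.7526
  Pd branch = 0.0129·Pd^0.44·e^(0.046·RH+f) = 0.5617 μm/a
  Sd branch = 0.0175·Sd^0.57·e^(0.008·RH+0.085·T) = 4.952 μm/a
  r_corr = 0.5617 + 4.952 = 5.514 μm/a

r_corr = 5.51 μm/a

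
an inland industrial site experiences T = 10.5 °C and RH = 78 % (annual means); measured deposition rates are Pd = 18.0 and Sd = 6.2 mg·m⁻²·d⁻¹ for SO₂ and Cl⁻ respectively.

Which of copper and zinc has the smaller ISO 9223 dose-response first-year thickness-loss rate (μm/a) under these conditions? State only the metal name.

copper: temperature factor f = -0.080·(0.5) = -0.0400
  sulphur-dioxide contribution → 1.076 μm/a
  chloride contribution → 0.4652 μm/a
  ⇒ r_corr(copper) = 1.541 μm/a
zinc: f(T) = -0.071·(T−10) [T>10 °C] = -0.0355
  sulphur-dioxide contribution → 1.606 μm/a
  chloride contribution → 0.2256 μm/a
  ⇒ r_corr(zinc) = 1.832 μm/a
Ordering by μm/a: zinc (1.83) > copper (1.54)

copper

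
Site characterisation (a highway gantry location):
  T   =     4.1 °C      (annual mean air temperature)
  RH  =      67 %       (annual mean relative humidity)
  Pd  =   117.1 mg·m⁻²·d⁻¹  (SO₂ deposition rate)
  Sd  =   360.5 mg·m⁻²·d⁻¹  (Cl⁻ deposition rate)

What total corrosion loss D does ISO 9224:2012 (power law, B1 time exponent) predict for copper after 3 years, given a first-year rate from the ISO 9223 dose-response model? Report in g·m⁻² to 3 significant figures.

D(3) = 21.2 g·m⁻²

copper: f(T) = +0.126·(T−10) [T≤10 °C] = -0.7434
  SO₂ term: 0.0053·117.1^0.26·exp(0.059·67-0.7434) = 0.4529
  Cl⁻ term: 0.01025·360.5^0.27·exp(0.036·67+0.049·4.1) = 0.6853
  sum: 0.4529 + 0.6853 → r_corr = 1.138 μm/a
ISO 9224: D(t) = r_corr · t^b with b = 0.667 (copper, B1)
  D(3) = 1.138 × 3^0.667 = 1.138 × 2.081 = 2.368 μm
  Mass loss = 2.368 μm × 8.96 g/cm³ = 21.22 g·m⁻²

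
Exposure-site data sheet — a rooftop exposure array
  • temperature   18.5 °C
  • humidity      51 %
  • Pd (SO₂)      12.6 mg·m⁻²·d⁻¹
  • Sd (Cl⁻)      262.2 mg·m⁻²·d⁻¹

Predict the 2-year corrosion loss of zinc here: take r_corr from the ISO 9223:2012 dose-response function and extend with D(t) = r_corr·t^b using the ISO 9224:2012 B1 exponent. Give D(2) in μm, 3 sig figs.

zinc: temperature factor f = -0.071·(8.5) = -0.6035
  Pd branch = 0.0129·Pd^0.44·e^(0.046·RH+f) = 0.2247 μm/a
  Cl⁻ term: 0.0175·262.2^0.57·exp(0.008·51+0.085·18.5) = 3.032
  sum: 0.2247 + 3.032 → r_corr = 3.257 μm/a
ISO 9224: D(t) = r_corr · t^b with b = 0.813 (zinc, B1)
  D(2) = 3.257 × 2^0.813 = 3.257 × 1.757 = 5.722 μm

D(2) = 5.72 μm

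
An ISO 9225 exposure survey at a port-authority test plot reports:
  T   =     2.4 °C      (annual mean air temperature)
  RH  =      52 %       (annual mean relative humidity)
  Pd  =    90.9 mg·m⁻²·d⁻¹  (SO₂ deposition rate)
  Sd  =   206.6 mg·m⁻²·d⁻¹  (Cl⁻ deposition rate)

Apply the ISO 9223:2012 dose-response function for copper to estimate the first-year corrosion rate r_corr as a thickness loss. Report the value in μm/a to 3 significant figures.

copper: f(T) = +0.126·(T−10) [T≤10 °C] = -0.9576
  sulphur-dioxide contribution → 0.1413 μm/a
  chloride contribution → 0.3161 μm/a
  total first-year rate 0.4574 μm/a

r_corr = 0.457 μm/a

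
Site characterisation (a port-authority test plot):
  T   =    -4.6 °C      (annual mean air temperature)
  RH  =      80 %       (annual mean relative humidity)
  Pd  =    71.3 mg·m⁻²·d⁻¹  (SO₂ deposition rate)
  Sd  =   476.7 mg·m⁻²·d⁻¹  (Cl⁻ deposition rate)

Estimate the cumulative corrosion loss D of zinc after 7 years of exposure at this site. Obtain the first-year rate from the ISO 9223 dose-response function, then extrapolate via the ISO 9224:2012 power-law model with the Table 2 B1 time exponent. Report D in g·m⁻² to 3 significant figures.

zinc: f(T) = +0.038·(T−10) [T≤10 °C] = -0.5548
  sulphur-dioxide contribution → 1.92 μm/a
  chloride contribution → 0.7547 μm/a
  total first-year rate 2.674 μm/a
ISO 9224: D(t) = r_corr · t^b with b = 0.813 (zinc, B1)
  D(7) = 2.674 × 7^0.813 = 2.674 × 4.865 = 13.01 μm
  Mass loss = 13.01 μm × 7.14 g/cm³ = 92.89 g·m⁻²

D(7) = 92.9 g·m⁻²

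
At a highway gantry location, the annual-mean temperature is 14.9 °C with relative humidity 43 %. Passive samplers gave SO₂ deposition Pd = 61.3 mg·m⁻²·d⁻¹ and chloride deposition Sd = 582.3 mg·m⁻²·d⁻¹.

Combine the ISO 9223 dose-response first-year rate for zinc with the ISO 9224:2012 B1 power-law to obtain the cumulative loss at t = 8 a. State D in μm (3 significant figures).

zinc: f(T) = -0.071·(T−10) [T>10 °C] = -0.3479
  SO₂ term: 0.0129·61.3^0.44·exp(0.046·43-0.3479) = 0.4027
  Sd branch = 0.0175·Sd^0.57·e^(0.008·RH+0.085·T) = 3.301 μm/a
  r_corr = 0.4027 + 3.301 = 3.703 μm/a
Power-law: D(8) = r_corr · 8^0.813
  D(8) = 3.703 × 8^0.813 = 3.703 × 5.423 = 20.08 μm

D(8) = 20.1 μm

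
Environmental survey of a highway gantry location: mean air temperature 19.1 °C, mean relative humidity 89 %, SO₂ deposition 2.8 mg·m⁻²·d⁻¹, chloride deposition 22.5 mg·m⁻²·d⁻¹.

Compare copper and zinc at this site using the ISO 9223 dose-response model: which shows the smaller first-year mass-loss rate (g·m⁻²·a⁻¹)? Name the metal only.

zinc

copper: T>10 °C ⇒ hinge -0.080·(19.1−10) = -0.7280
  Pd branch = 0.0053·Pd^0.26·e^(0.059·RH+f) = 0.638 μm/a
  Sd branch = 0.01025·Sd^0.27·e^(0.036·RH+0.049·T) = 1.492 μm/a
  r_corr = 0.638 + 1.492 = 2.13 μm/a
  mass loss = 2.13 μm/a × 8.96 g/cm³ = 19.08 g·m⁻²·a⁻¹
zinc: f(T) = -0.071·(T−10) [T>10 °C] = -0.6461
  Pd branch = 0.0129·Pd^0.44·e^(0.046·RH+f) = 0.6379 μm/a
  Cl⁻ term: 0.0175·22.5^0.57·exp(0.008·89+0.085·19.1) = 1.067
  sum: 0.6379 + 1.067 → r_corr = 1.705 μm/a
  mass loss = 1.705 μm/a × 7.14 g/cm³ = 12.17 g·m⁻²·a⁻¹
Ordering by g·m⁻²·a⁻¹: copper (19.1) > zinc (12.2)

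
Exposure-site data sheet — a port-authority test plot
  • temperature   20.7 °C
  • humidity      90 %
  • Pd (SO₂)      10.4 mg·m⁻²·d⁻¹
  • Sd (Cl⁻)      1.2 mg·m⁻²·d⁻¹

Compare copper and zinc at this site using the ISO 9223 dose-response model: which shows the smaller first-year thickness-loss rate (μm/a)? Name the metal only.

copper: f(T) = -0.080·(T−10) [T>10 °C] = -0.8560
  Pd branch = 0.0053·Pd^0.26·e^(0.059·RH+f) = 0.8376 μm/a
  Cl⁻ term: 0.01025·1.2^0.27·exp(0.036·90+0.049·20.7) = 0.7581
  sum: 0.8376 + 0.7581 → r_corr = 1.596 μm/a
zinc: temperature factor f = -0.071·(10.7) = -0.7597
  Pd branch = 0.0129·Pd^0.44·e^(0.046·RH+f) = 1.062 μm/a
  Sd branch = 0.0175·Sd^0.57·e^(0.008·RH+0.085·T) = 0.2317 μm/a
  sum: 1.062 + 0.2317 → r_corr = 1.294 μm/a
Ordering by μm/a: copper (1.6) > zinc (1.29)

zinc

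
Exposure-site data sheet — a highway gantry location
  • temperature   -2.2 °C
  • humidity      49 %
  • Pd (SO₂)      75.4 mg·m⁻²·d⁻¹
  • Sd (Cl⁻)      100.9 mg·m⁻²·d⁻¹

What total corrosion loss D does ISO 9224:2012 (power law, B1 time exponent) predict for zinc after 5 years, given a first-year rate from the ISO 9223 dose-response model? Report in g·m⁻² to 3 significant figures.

zinc: f(T) = +0.038·(T−10) [T≤10 °C] = -0.4636
  Pd branch = 0.0129·Pd^0.44·e^(0.046·RH+f) = 0.5178 μm/a
  Sd branch = 0.0175·Sd^0.57·e^(0.008·RH+0.085·T) = 0.298 μm/a
  r_corr = 0.5178 + 0.298 = 0.8159 μm/a
ISO 9224: D(t) = r_corr · t^b with b = 0.813 (zinc, B1)
  D(5) = 0.8159 × 5^0.813 = 0.8159 × 3.701 = 3.019 μm
  Mass loss = 3.019 μm × 7.14 g/cm³ = 21.56 g·m⁻²

D(5) = 21.6 g·m⁻²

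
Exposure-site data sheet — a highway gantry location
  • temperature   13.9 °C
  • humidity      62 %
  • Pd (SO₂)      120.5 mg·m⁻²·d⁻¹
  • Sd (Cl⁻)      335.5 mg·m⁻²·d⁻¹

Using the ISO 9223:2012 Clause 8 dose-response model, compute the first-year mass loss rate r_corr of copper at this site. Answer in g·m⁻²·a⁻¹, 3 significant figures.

copper: temperature factor f = -0.080·(3.9) = -0.3120
  sulphur-dioxide contribution → 0.523 μm/a
  chloride contribution → 0.9074 μm/a
  ⇒ r_corr(copper) = 1.43 μm/a
Convert to mass loss: 1.43 μm/a × 8.96 g/cm³ = 12.82 g·m⁻²·a⁻¹

r_corr = 12.8 g·m⁻²·a⁻¹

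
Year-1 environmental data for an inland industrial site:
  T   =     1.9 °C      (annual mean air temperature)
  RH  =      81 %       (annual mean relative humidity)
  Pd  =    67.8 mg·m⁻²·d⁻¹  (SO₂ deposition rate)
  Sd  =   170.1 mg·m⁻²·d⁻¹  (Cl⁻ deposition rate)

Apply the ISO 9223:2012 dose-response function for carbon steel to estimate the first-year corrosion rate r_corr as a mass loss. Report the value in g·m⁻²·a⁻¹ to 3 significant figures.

r_corr = 489 g·m⁻²·a⁻¹

carbon steel: temperature factor f = +0.150·(-8.1) = -1.2150
  Pd branch = 1.77·Pd^0.52·e^(0.02·RH+f) = 23.77 μm/a
  Cl⁻ term: 0.102·170.1^0.62·exp(0.033·81+0.04·1.9) = 38.5
  sum: 23.77 + 38.5 → r_corr = 62.28 μm/a
Convert to mass loss: 62.28 μm/a × 7.85 g/cm³ = 488.9 g·m⁻²·a⁻¹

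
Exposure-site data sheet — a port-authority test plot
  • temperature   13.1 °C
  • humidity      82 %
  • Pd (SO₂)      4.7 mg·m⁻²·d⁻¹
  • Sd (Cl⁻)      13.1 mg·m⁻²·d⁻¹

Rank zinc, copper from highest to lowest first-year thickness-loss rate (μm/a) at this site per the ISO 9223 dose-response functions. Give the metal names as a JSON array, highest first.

zinc: T>10 °C ⇒ hinge -0.071·(13.1−10) = -0.2201
  Pd branch = 0.0129·Pd^0.44·e^(0.046·RH+f) = 0.889 μm/a
  Sd branch = 0.0175·Sd^0.57·e^(0.008·RH+0.085·T) = 0.445 μm/a
  r_corr = 0.889 + 0.445 = 1.334 μm/a
copper: f(T) = -0.080·(T−10) [T>10 °C] = -0.2480
  Pd branch = 0.0053·Pd^0.26·e^(0.059·RH+f) = 0.7806 μm/a
  Sd branch = 0.01025·Sd^0.27·e^(0.036·RH+0.049·T) = 0.7468 μm/a
  r_corr = 0.7806 + 0.7468 = 1.527 μm/a
Ordering by μm/a: copper (1.53) > zinc (1.33)

["copper", "zinc"]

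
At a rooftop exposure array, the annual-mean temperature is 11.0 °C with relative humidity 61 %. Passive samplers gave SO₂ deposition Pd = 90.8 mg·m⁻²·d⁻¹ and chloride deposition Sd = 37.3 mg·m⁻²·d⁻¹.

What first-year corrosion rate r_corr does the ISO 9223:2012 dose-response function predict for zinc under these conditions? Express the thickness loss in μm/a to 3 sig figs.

zinc: temperature factor f = -0.071·(1.0) = -0.0710
  Pd branch = 0.0129·Pd^0.44·e^(0.046·RH+f) = 1.445 μm/a
  Cl⁻ term: 0.0175·37.3^0.57·exp(0.008·61+0.085·11.0) = 0.5714
  r_corr = 1.445 + 0.5714 = 2.017 μm/a

r_corr = 2.02 μm/a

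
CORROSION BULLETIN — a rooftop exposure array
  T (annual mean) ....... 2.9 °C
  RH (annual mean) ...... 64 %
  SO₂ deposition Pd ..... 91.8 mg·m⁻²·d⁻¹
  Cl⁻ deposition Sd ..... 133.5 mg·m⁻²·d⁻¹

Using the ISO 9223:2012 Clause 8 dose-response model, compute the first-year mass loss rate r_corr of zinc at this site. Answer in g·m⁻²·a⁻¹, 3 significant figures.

r_corr = 14.1 g·m⁻²·a⁻¹

zinc: T≤10 °C ⇒ hinge +0.038·(2.9−10) = -0.2698
  Pd branch = 0.0129·Pd^0.44·e^(0.046·RH+f) = 1.367 μm/a
  Sd branch = 0.0175·Sd^0.57·e^(0.008·RH+0.085·T) = 0.6081 μm/a
  sum: 1.367 + 0.6081 → r_corr = 1.975 μm/a
Convert to mass loss: 1.975 μm/a × 7.14 g/cm³ = 14.1 g·m⁻²·a⁻¹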